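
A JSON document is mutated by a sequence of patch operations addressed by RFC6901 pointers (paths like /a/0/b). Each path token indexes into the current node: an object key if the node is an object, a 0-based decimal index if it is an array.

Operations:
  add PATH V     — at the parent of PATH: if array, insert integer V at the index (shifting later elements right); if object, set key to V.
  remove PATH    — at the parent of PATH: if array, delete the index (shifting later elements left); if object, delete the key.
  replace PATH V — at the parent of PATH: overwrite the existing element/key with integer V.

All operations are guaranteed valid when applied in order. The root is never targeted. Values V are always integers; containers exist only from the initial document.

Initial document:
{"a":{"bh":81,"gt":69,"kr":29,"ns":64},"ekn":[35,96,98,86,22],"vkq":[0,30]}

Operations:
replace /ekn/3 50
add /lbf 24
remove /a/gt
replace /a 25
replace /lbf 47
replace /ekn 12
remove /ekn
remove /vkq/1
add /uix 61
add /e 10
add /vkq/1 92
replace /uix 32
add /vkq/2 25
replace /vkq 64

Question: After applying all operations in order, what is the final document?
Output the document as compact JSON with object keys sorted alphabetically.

Answer: {"a":25,"e":10,"lbf":47,"uix":32,"vkq":64}

Derivation:
After op 1 (replace /ekn/3 50): {"a":{"bh":81,"gt":69,"kr":29,"ns":64},"ekn":[35,96,98,50,22],"vkq":[0,30]}
After op 2 (add /lbf 24): {"a":{"bh":81,"gt":69,"kr":29,"ns":64},"ekn":[35,96,98,50,22],"lbf":24,"vkq":[0,30]}
After op 3 (remove /a/gt): {"a":{"bh":81,"kr":29,"ns":64},"ekn":[35,96,98,50,22],"lbf":24,"vkq":[0,30]}
After op 4 (replace /a 25): {"a":25,"ekn":[35,96,98,50,22],"lbf":24,"vkq":[0,30]}
After op 5 (replace /lbf 47): {"a":25,"ekn":[35,96,98,50,22],"lbf":47,"vkq":[0,30]}
After op 6 (replace /ekn 12): {"a":25,"ekn":12,"lbf":47,"vkq":[0,30]}
After op 7 (remove /ekn): {"a":25,"lbf":47,"vkq":[0,30]}
After op 8 (remove /vkq/1): {"a":25,"lbf":47,"vkq":[0]}
After op 9 (add /uix 61): {"a":25,"lbf":47,"uix":61,"vkq":[0]}
After op 10 (add /e 10): {"a":25,"e":10,"lbf":47,"uix":61,"vkq":[0]}
After op 11 (add /vkq/1 92): {"a":25,"e":10,"lbf":47,"uix":61,"vkq":[0,92]}
After op 12 (replace /uix 32): {"a":25,"e":10,"lbf":47,"uix":32,"vkq":[0,92]}
After op 13 (add /vkq/2 25): {"a":25,"e":10,"lbf":47,"uix":32,"vkq":[0,92,25]}
After op 14 (replace /vkq 64): {"a":25,"e":10,"lbf":47,"uix":32,"vkq":64}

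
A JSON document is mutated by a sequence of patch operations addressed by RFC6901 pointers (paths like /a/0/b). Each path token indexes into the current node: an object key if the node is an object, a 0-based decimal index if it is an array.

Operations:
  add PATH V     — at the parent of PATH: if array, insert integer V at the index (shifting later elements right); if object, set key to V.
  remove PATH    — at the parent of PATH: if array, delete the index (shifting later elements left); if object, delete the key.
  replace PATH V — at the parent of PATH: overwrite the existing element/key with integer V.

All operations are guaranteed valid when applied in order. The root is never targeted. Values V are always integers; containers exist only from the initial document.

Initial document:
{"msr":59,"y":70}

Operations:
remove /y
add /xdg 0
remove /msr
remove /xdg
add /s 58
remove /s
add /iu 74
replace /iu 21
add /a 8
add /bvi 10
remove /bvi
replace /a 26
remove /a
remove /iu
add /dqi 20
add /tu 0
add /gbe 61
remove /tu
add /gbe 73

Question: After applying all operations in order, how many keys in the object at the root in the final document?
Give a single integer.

After op 1 (remove /y): {"msr":59}
After op 2 (add /xdg 0): {"msr":59,"xdg":0}
After op 3 (remove /msr): {"xdg":0}
After op 4 (remove /xdg): {}
After op 5 (add /s 58): {"s":58}
After op 6 (remove /s): {}
After op 7 (add /iu 74): {"iu":74}
After op 8 (replace /iu 21): {"iu":21}
After op 9 (add /a 8): {"a":8,"iu":21}
After op 10 (add /bvi 10): {"a":8,"bvi":10,"iu":21}
After op 11 (remove /bvi): {"a":8,"iu":21}
After op 12 (replace /a 26): {"a":26,"iu":21}
After op 13 (remove /a): {"iu":21}
After op 14 (remove /iu): {}
After op 15 (add /dqi 20): {"dqi":20}
After op 16 (add /tu 0): {"dqi":20,"tu":0}
After op 17 (add /gbe 61): {"dqi":20,"gbe":61,"tu":0}
After op 18 (remove /tu): {"dqi":20,"gbe":61}
After op 19 (add /gbe 73): {"dqi":20,"gbe":73}
Size at the root: 2

Answer: 2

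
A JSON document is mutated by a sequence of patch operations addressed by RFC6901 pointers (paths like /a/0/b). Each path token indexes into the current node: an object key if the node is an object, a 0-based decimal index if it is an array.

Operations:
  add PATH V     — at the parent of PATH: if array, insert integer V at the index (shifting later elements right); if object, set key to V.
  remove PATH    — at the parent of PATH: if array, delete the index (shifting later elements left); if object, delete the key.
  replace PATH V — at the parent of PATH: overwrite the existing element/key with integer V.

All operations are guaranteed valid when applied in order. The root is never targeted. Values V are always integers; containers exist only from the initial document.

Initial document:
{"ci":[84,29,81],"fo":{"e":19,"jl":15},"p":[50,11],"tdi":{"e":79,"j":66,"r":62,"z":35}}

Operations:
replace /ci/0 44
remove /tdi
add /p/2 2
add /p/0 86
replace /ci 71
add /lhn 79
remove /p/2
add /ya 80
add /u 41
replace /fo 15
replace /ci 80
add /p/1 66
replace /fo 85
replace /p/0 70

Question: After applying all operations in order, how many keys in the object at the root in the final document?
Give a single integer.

Answer: 6

Derivation:
After op 1 (replace /ci/0 44): {"ci":[44,29,81],"fo":{"e":19,"jl":15},"p":[50,11],"tdi":{"e":79,"j":66,"r":62,"z":35}}
After op 2 (remove /tdi): {"ci":[44,29,81],"fo":{"e":19,"jl":15},"p":[50,11]}
After op 3 (add /p/2 2): {"ci":[44,29,81],"fo":{"e":19,"jl":15},"p":[50,11,2]}
After op 4 (add /p/0 86): {"ci":[44,29,81],"fo":{"e":19,"jl":15},"p":[86,50,11,2]}
After op 5 (replace /ci 71): {"ci":71,"fo":{"e":19,"jl":15},"p":[86,50,11,2]}
After op 6 (add /lhn 79): {"ci":71,"fo":{"e":19,"jl":15},"lhn":79,"p":[86,50,11,2]}
After op 7 (remove /p/2): {"ci":71,"fo":{"e":19,"jl":15},"lhn":79,"p":[86,50,2]}
After op 8 (add /ya 80): {"ci":71,"fo":{"e":19,"jl":15},"lhn":79,"p":[86,50,2],"ya":80}
After op 9 (add /u 41): {"ci":71,"fo":{"e":19,"jl":15},"lhn":79,"p":[86,50,2],"u":41,"ya":80}
After op 10 (replace /fo 15): {"ci":71,"fo":15,"lhn":79,"p":[86,50,2],"u":41,"ya":80}
After op 11 (replace /ci 80): {"ci":80,"fo":15,"lhn":79,"p":[86,50,2],"u":41,"ya":80}
After op 12 (add /p/1 66): {"ci":80,"fo":15,"lhn":79,"p":[86,66,50,2],"u":41,"ya":80}
After op 13 (replace /fo 85): {"ci":80,"fo":85,"lhn":79,"p":[86,66,50,2],"u":41,"ya":80}
After op 14 (replace /p/0 70): {"ci":80,"fo":85,"lhn":79,"p":[70,66,50,2],"u":41,"ya":80}
Size at the root: 6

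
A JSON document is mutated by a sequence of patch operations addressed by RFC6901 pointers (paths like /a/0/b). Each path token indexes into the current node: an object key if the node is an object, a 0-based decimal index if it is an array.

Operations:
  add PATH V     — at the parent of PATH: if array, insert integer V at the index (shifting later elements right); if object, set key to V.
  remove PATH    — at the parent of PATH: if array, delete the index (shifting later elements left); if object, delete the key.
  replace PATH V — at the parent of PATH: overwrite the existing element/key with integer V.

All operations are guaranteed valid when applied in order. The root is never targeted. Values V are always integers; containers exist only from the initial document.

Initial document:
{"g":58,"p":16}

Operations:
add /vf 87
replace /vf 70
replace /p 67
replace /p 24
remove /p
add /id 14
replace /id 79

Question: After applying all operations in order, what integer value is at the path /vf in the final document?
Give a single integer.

Answer: 70

Derivation:
After op 1 (add /vf 87): {"g":58,"p":16,"vf":87}
After op 2 (replace /vf 70): {"g":58,"p":16,"vf":70}
After op 3 (replace /p 67): {"g":58,"p":67,"vf":70}
After op 4 (replace /p 24): {"g":58,"p":24,"vf":70}
After op 5 (remove /p): {"g":58,"vf":70}
After op 6 (add /id 14): {"g":58,"id":14,"vf":70}
After op 7 (replace /id 79): {"g":58,"id":79,"vf":70}
Value at /vf: 70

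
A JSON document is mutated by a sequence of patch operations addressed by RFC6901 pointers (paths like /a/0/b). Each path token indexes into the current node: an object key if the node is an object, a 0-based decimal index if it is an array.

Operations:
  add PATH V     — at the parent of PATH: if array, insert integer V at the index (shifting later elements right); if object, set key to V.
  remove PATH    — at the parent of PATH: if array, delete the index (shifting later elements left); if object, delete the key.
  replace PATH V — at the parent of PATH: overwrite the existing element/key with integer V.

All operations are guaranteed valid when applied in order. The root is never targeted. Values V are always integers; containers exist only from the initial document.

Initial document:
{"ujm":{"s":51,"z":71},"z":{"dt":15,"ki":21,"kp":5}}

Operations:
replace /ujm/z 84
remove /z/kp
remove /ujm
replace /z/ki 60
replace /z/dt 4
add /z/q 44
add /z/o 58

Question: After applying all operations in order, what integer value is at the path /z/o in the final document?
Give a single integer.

After op 1 (replace /ujm/z 84): {"ujm":{"s":51,"z":84},"z":{"dt":15,"ki":21,"kp":5}}
After op 2 (remove /z/kp): {"ujm":{"s":51,"z":84},"z":{"dt":15,"ki":21}}
After op 3 (remove /ujm): {"z":{"dt":15,"ki":21}}
After op 4 (replace /z/ki 60): {"z":{"dt":15,"ki":60}}
After op 5 (replace /z/dt 4): {"z":{"dt":4,"ki":60}}
After op 6 (add /z/q 44): {"z":{"dt":4,"ki":60,"q":44}}
After op 7 (add /z/o 58): {"z":{"dt":4,"ki":60,"o":58,"q":44}}
Value at /z/o: 58

Answer: 58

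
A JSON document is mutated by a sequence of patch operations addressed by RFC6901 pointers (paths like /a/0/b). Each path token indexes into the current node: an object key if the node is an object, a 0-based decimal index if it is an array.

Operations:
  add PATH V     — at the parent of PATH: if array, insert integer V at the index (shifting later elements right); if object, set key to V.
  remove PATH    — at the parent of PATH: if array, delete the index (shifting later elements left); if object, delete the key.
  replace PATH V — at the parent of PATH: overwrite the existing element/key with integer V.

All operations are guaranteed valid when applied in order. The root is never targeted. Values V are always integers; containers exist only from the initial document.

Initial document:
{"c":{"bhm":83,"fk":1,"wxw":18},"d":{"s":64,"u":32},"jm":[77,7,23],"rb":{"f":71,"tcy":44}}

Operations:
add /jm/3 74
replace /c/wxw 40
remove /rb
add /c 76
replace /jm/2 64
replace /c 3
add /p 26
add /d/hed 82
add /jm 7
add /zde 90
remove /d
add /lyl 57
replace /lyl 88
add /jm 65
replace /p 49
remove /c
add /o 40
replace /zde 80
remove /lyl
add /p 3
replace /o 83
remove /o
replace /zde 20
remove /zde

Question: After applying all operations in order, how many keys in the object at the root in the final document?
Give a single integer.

After op 1 (add /jm/3 74): {"c":{"bhm":83,"fk":1,"wxw":18},"d":{"s":64,"u":32},"jm":[77,7,23,74],"rb":{"f":71,"tcy":44}}
After op 2 (replace /c/wxw 40): {"c":{"bhm":83,"fk":1,"wxw":40},"d":{"s":64,"u":32},"jm":[77,7,23,74],"rb":{"f":71,"tcy":44}}
After op 3 (remove /rb): {"c":{"bhm":83,"fk":1,"wxw":40},"d":{"s":64,"u":32},"jm":[77,7,23,74]}
After op 4 (add /c 76): {"c":76,"d":{"s":64,"u":32},"jm":[77,7,23,74]}
After op 5 (replace /jm/2 64): {"c":76,"d":{"s":64,"u":32},"jm":[77,7,64,74]}
After op 6 (replace /c 3): {"c":3,"d":{"s":64,"u":32},"jm":[77,7,64,74]}
After op 7 (add /p 26): {"c":3,"d":{"s":64,"u":32},"jm":[77,7,64,74],"p":26}
After op 8 (add /d/hed 82): {"c":3,"d":{"hed":82,"s":64,"u":32},"jm":[77,7,64,74],"p":26}
After op 9 (add /jm 7): {"c":3,"d":{"hed":82,"s":64,"u":32},"jm":7,"p":26}
After op 10 (add /zde 90): {"c":3,"d":{"hed":82,"s":64,"u":32},"jm":7,"p":26,"zde":90}
After op 11 (remove /d): {"c":3,"jm":7,"p":26,"zde":90}
After op 12 (add /lyl 57): {"c":3,"jm":7,"lyl":57,"p":26,"zde":90}
After op 13 (replace /lyl 88): {"c":3,"jm":7,"lyl":88,"p":26,"zde":90}
After op 14 (add /jm 65): {"c":3,"jm":65,"lyl":88,"p":26,"zde":90}
After op 15 (replace /p 49): {"c":3,"jm":65,"lyl":88,"p":49,"zde":90}
After op 16 (remove /c): {"jm":65,"lyl":88,"p":49,"zde":90}
After op 17 (add /o 40): {"jm":65,"lyl":88,"o":40,"p":49,"zde":90}
After op 18 (replace /zde 80): {"jm":65,"lyl":88,"o":40,"p":49,"zde":80}
After op 19 (remove /lyl): {"jm":65,"o":40,"p":49,"zde":80}
After op 20 (add /p 3): {"jm":65,"o":40,"p":3,"zde":80}
After op 21 (replace /o 83): {"jm":65,"o":83,"p":3,"zde":80}
After op 22 (remove /o): {"jm":65,"p":3,"zde":80}
After op 23 (replace /zde 20): {"jm":65,"p":3,"zde":20}
After op 24 (remove /zde): {"jm":65,"p":3}
Size at the root: 2

Answer: 2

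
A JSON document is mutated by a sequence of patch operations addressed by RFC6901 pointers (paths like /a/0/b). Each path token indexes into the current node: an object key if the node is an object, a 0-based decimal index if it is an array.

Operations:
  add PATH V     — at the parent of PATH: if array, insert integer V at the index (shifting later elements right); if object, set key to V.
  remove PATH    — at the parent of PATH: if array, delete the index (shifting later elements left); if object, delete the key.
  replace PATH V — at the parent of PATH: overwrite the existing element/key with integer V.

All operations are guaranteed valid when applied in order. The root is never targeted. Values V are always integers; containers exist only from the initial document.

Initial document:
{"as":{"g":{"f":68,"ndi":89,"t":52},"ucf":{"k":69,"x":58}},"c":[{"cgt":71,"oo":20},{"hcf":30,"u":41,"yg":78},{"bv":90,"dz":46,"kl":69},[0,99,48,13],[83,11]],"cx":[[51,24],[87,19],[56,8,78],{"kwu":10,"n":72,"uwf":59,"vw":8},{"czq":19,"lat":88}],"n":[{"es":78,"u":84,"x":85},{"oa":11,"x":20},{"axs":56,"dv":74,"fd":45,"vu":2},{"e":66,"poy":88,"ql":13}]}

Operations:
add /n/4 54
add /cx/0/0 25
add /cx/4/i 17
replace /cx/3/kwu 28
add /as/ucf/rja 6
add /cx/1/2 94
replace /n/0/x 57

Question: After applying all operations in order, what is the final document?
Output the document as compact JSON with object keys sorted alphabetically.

Answer: {"as":{"g":{"f":68,"ndi":89,"t":52},"ucf":{"k":69,"rja":6,"x":58}},"c":[{"cgt":71,"oo":20},{"hcf":30,"u":41,"yg":78},{"bv":90,"dz":46,"kl":69},[0,99,48,13],[83,11]],"cx":[[25,51,24],[87,19,94],[56,8,78],{"kwu":28,"n":72,"uwf":59,"vw":8},{"czq":19,"i":17,"lat":88}],"n":[{"es":78,"u":84,"x":57},{"oa":11,"x":20},{"axs":56,"dv":74,"fd":45,"vu":2},{"e":66,"poy":88,"ql":13},54]}

Derivation:
After op 1 (add /n/4 54): {"as":{"g":{"f":68,"ndi":89,"t":52},"ucf":{"k":69,"x":58}},"c":[{"cgt":71,"oo":20},{"hcf":30,"u":41,"yg":78},{"bv":90,"dz":46,"kl":69},[0,99,48,13],[83,11]],"cx":[[51,24],[87,19],[56,8,78],{"kwu":10,"n":72,"uwf":59,"vw":8},{"czq":19,"lat":88}],"n":[{"es":78,"u":84,"x":85},{"oa":11,"x":20},{"axs":56,"dv":74,"fd":45,"vu":2},{"e":66,"poy":88,"ql":13},54]}
After op 2 (add /cx/0/0 25): {"as":{"g":{"f":68,"ndi":89,"t":52},"ucf":{"k":69,"x":58}},"c":[{"cgt":71,"oo":20},{"hcf":30,"u":41,"yg":78},{"bv":90,"dz":46,"kl":69},[0,99,48,13],[83,11]],"cx":[[25,51,24],[87,19],[56,8,78],{"kwu":10,"n":72,"uwf":59,"vw":8},{"czq":19,"lat":88}],"n":[{"es":78,"u":84,"x":85},{"oa":11,"x":20},{"axs":56,"dv":74,"fd":45,"vu":2},{"e":66,"poy":88,"ql":13},54]}
After op 3 (add /cx/4/i 17): {"as":{"g":{"f":68,"ndi":89,"t":52},"ucf":{"k":69,"x":58}},"c":[{"cgt":71,"oo":20},{"hcf":30,"u":41,"yg":78},{"bv":90,"dz":46,"kl":69},[0,99,48,13],[83,11]],"cx":[[25,51,24],[87,19],[56,8,78],{"kwu":10,"n":72,"uwf":59,"vw":8},{"czq":19,"i":17,"lat":88}],"n":[{"es":78,"u":84,"x":85},{"oa":11,"x":20},{"axs":56,"dv":74,"fd":45,"vu":2},{"e":66,"poy":88,"ql":13},54]}
After op 4 (replace /cx/3/kwu 28): {"as":{"g":{"f":68,"ndi":89,"t":52},"ucf":{"k":69,"x":58}},"c":[{"cgt":71,"oo":20},{"hcf":30,"u":41,"yg":78},{"bv":90,"dz":46,"kl":69},[0,99,48,13],[83,11]],"cx":[[25,51,24],[87,19],[56,8,78],{"kwu":28,"n":72,"uwf":59,"vw":8},{"czq":19,"i":17,"lat":88}],"n":[{"es":78,"u":84,"x":85},{"oa":11,"x":20},{"axs":56,"dv":74,"fd":45,"vu":2},{"e":66,"poy":88,"ql":13},54]}
After op 5 (add /as/ucf/rja 6): {"as":{"g":{"f":68,"ndi":89,"t":52},"ucf":{"k":69,"rja":6,"x":58}},"c":[{"cgt":71,"oo":20},{"hcf":30,"u":41,"yg":78},{"bv":90,"dz":46,"kl":69},[0,99,48,13],[83,11]],"cx":[[25,51,24],[87,19],[56,8,78],{"kwu":28,"n":72,"uwf":59,"vw":8},{"czq":19,"i":17,"lat":88}],"n":[{"es":78,"u":84,"x":85},{"oa":11,"x":20},{"axs":56,"dv":74,"fd":45,"vu":2},{"e":66,"poy":88,"ql":13},54]}
After op 6 (add /cx/1/2 94): {"as":{"g":{"f":68,"ndi":89,"t":52},"ucf":{"k":69,"rja":6,"x":58}},"c":[{"cgt":71,"oo":20},{"hcf":30,"u":41,"yg":78},{"bv":90,"dz":46,"kl":69},[0,99,48,13],[83,11]],"cx":[[25,51,24],[87,19,94],[56,8,78],{"kwu":28,"n":72,"uwf":59,"vw":8},{"czq":19,"i":17,"lat":88}],"n":[{"es":78,"u":84,"x":85},{"oa":11,"x":20},{"axs":56,"dv":74,"fd":45,"vu":2},{"e":66,"poy":88,"ql":13},54]}
After op 7 (replace /n/0/x 57): {"as":{"g":{"f":68,"ndi":89,"t":52},"ucf":{"k":69,"rja":6,"x":58}},"c":[{"cgt":71,"oo":20},{"hcf":30,"u":41,"yg":78},{"bv":90,"dz":46,"kl":69},[0,99,48,13],[83,11]],"cx":[[25,51,24],[87,19,94],[56,8,78],{"kwu":28,"n":72,"uwf":59,"vw":8},{"czq":19,"i":17,"lat":88}],"n":[{"es":78,"u":84,"x":57},{"oa":11,"x":20},{"axs":56,"dv":74,"fd":45,"vu":2},{"e":66,"poy":88,"ql":13},54]}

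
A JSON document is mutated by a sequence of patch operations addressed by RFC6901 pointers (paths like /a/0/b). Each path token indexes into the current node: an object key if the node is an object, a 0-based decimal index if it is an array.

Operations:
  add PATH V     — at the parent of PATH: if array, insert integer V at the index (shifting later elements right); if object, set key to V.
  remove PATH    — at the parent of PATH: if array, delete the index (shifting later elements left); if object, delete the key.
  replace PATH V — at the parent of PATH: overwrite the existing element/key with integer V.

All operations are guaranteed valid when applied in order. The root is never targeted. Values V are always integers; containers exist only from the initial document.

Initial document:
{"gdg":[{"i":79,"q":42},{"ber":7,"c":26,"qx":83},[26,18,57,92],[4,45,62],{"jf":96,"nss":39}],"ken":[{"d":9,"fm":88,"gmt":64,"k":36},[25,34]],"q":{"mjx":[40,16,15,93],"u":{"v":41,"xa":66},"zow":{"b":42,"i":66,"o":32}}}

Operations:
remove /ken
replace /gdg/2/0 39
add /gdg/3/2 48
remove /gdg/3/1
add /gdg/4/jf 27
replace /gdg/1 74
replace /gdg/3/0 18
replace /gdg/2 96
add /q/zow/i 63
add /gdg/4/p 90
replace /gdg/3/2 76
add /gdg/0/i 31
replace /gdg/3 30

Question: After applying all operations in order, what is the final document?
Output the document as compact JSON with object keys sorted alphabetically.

After op 1 (remove /ken): {"gdg":[{"i":79,"q":42},{"ber":7,"c":26,"qx":83},[26,18,57,92],[4,45,62],{"jf":96,"nss":39}],"q":{"mjx":[40,16,15,93],"u":{"v":41,"xa":66},"zow":{"b":42,"i":66,"o":32}}}
After op 2 (replace /gdg/2/0 39): {"gdg":[{"i":79,"q":42},{"ber":7,"c":26,"qx":83},[39,18,57,92],[4,45,62],{"jf":96,"nss":39}],"q":{"mjx":[40,16,15,93],"u":{"v":41,"xa":66},"zow":{"b":42,"i":66,"o":32}}}
After op 3 (add /gdg/3/2 48): {"gdg":[{"i":79,"q":42},{"ber":7,"c":26,"qx":83},[39,18,57,92],[4,45,48,62],{"jf":96,"nss":39}],"q":{"mjx":[40,16,15,93],"u":{"v":41,"xa":66},"zow":{"b":42,"i":66,"o":32}}}
After op 4 (remove /gdg/3/1): {"gdg":[{"i":79,"q":42},{"ber":7,"c":26,"qx":83},[39,18,57,92],[4,48,62],{"jf":96,"nss":39}],"q":{"mjx":[40,16,15,93],"u":{"v":41,"xa":66},"zow":{"b":42,"i":66,"o":32}}}
After op 5 (add /gdg/4/jf 27): {"gdg":[{"i":79,"q":42},{"ber":7,"c":26,"qx":83},[39,18,57,92],[4,48,62],{"jf":27,"nss":39}],"q":{"mjx":[40,16,15,93],"u":{"v":41,"xa":66},"zow":{"b":42,"i":66,"o":32}}}
After op 6 (replace /gdg/1 74): {"gdg":[{"i":79,"q":42},74,[39,18,57,92],[4,48,62],{"jf":27,"nss":39}],"q":{"mjx":[40,16,15,93],"u":{"v":41,"xa":66},"zow":{"b":42,"i":66,"o":32}}}
After op 7 (replace /gdg/3/0 18): {"gdg":[{"i":79,"q":42},74,[39,18,57,92],[18,48,62],{"jf":27,"nss":39}],"q":{"mjx":[40,16,15,93],"u":{"v":41,"xa":66},"zow":{"b":42,"i":66,"o":32}}}
After op 8 (replace /gdg/2 96): {"gdg":[{"i":79,"q":42},74,96,[18,48,62],{"jf":27,"nss":39}],"q":{"mjx":[40,16,15,93],"u":{"v":41,"xa":66},"zow":{"b":42,"i":66,"o":32}}}
After op 9 (add /q/zow/i 63): {"gdg":[{"i":79,"q":42},74,96,[18,48,62],{"jf":27,"nss":39}],"q":{"mjx":[40,16,15,93],"u":{"v":41,"xa":66},"zow":{"b":42,"i":63,"o":32}}}
After op 10 (add /gdg/4/p 90): {"gdg":[{"i":79,"q":42},74,96,[18,48,62],{"jf":27,"nss":39,"p":90}],"q":{"mjx":[40,16,15,93],"u":{"v":41,"xa":66},"zow":{"b":42,"i":63,"o":32}}}
After op 11 (replace /gdg/3/2 76): {"gdg":[{"i":79,"q":42},74,96,[18,48,76],{"jf":27,"nss":39,"p":90}],"q":{"mjx":[40,16,15,93],"u":{"v":41,"xa":66},"zow":{"b":42,"i":63,"o":32}}}
After op 12 (add /gdg/0/i 31): {"gdg":[{"i":31,"q":42},74,96,[18,48,76],{"jf":27,"nss":39,"p":90}],"q":{"mjx":[40,16,15,93],"u":{"v":41,"xa":66},"zow":{"b":42,"i":63,"o":32}}}
After op 13 (replace /gdg/3 30): {"gdg":[{"i":31,"q":42},74,96,30,{"jf":27,"nss":39,"p":90}],"q":{"mjx":[40,16,15,93],"u":{"v":41,"xa":66},"zow":{"b":42,"i":63,"o":32}}}

Answer: {"gdg":[{"i":31,"q":42},74,96,30,{"jf":27,"nss":39,"p":90}],"q":{"mjx":[40,16,15,93],"u":{"v":41,"xa":66},"zow":{"b":42,"i":63,"o":32}}}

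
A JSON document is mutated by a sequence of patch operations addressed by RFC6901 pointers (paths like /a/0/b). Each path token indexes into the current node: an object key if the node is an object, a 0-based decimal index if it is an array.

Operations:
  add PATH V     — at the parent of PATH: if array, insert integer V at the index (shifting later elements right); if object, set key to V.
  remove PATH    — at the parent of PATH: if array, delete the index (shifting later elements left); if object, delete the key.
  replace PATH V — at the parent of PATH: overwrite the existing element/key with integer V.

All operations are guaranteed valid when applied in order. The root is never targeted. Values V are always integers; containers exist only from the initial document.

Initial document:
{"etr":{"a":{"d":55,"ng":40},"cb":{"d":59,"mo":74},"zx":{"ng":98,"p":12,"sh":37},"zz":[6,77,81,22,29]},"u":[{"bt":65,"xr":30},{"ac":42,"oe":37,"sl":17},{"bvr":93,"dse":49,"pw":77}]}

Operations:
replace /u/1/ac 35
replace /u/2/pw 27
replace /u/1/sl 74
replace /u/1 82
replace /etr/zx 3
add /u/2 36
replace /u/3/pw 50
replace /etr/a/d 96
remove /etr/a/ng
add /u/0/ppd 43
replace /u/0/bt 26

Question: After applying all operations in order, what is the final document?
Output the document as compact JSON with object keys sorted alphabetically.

Answer: {"etr":{"a":{"d":96},"cb":{"d":59,"mo":74},"zx":3,"zz":[6,77,81,22,29]},"u":[{"bt":26,"ppd":43,"xr":30},82,36,{"bvr":93,"dse":49,"pw":50}]}

Derivation:
After op 1 (replace /u/1/ac 35): {"etr":{"a":{"d":55,"ng":40},"cb":{"d":59,"mo":74},"zx":{"ng":98,"p":12,"sh":37},"zz":[6,77,81,22,29]},"u":[{"bt":65,"xr":30},{"ac":35,"oe":37,"sl":17},{"bvr":93,"dse":49,"pw":77}]}
After op 2 (replace /u/2/pw 27): {"etr":{"a":{"d":55,"ng":40},"cb":{"d":59,"mo":74},"zx":{"ng":98,"p":12,"sh":37},"zz":[6,77,81,22,29]},"u":[{"bt":65,"xr":30},{"ac":35,"oe":37,"sl":17},{"bvr":93,"dse":49,"pw":27}]}
After op 3 (replace /u/1/sl 74): {"etr":{"a":{"d":55,"ng":40},"cb":{"d":59,"mo":74},"zx":{"ng":98,"p":12,"sh":37},"zz":[6,77,81,22,29]},"u":[{"bt":65,"xr":30},{"ac":35,"oe":37,"sl":74},{"bvr":93,"dse":49,"pw":27}]}
After op 4 (replace /u/1 82): {"etr":{"a":{"d":55,"ng":40},"cb":{"d":59,"mo":74},"zx":{"ng":98,"p":12,"sh":37},"zz":[6,77,81,22,29]},"u":[{"bt":65,"xr":30},82,{"bvr":93,"dse":49,"pw":27}]}
After op 5 (replace /etr/zx 3): {"etr":{"a":{"d":55,"ng":40},"cb":{"d":59,"mo":74},"zx":3,"zz":[6,77,81,22,29]},"u":[{"bt":65,"xr":30},82,{"bvr":93,"dse":49,"pw":27}]}
After op 6 (add /u/2 36): {"etr":{"a":{"d":55,"ng":40},"cb":{"d":59,"mo":74},"zx":3,"zz":[6,77,81,22,29]},"u":[{"bt":65,"xr":30},82,36,{"bvr":93,"dse":49,"pw":27}]}
After op 7 (replace /u/3/pw 50): {"etr":{"a":{"d":55,"ng":40},"cb":{"d":59,"mo":74},"zx":3,"zz":[6,77,81,22,29]},"u":[{"bt":65,"xr":30},82,36,{"bvr":93,"dse":49,"pw":50}]}
After op 8 (replace /etr/a/d 96): {"etr":{"a":{"d":96,"ng":40},"cb":{"d":59,"mo":74},"zx":3,"zz":[6,77,81,22,29]},"u":[{"bt":65,"xr":30},82,36,{"bvr":93,"dse":49,"pw":50}]}
After op 9 (remove /etr/a/ng): {"etr":{"a":{"d":96},"cb":{"d":59,"mo":74},"zx":3,"zz":[6,77,81,22,29]},"u":[{"bt":65,"xr":30},82,36,{"bvr":93,"dse":49,"pw":50}]}
After op 10 (add /u/0/ppd 43): {"etr":{"a":{"d":96},"cb":{"d":59,"mo":74},"zx":3,"zz":[6,77,81,22,29]},"u":[{"bt":65,"ppd":43,"xr":30},82,36,{"bvr":93,"dse":49,"pw":50}]}
After op 11 (replace /u/0/bt 26): {"etr":{"a":{"d":96},"cb":{"d":59,"mo":74},"zx":3,"zz":[6,77,81,22,29]},"u":[{"bt":26,"ppd":43,"xr":30},82,36,{"bvr":93,"dse":49,"pw":50}]}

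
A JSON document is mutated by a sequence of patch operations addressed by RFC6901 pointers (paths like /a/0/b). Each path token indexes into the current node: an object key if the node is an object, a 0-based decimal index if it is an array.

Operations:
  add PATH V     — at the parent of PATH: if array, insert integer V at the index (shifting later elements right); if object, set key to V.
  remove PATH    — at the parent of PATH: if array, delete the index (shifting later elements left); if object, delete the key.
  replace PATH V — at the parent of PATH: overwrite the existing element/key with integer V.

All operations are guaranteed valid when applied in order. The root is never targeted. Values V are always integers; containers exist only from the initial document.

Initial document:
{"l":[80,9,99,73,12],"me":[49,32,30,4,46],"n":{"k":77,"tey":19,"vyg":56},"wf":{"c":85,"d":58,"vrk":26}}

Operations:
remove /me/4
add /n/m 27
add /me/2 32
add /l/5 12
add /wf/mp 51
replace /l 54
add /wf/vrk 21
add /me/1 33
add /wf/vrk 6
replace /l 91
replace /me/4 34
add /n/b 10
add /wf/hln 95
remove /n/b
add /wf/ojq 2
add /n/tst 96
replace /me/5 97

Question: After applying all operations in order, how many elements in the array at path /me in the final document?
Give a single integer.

After op 1 (remove /me/4): {"l":[80,9,99,73,12],"me":[49,32,30,4],"n":{"k":77,"tey":19,"vyg":56},"wf":{"c":85,"d":58,"vrk":26}}
After op 2 (add /n/m 27): {"l":[80,9,99,73,12],"me":[49,32,30,4],"n":{"k":77,"m":27,"tey":19,"vyg":56},"wf":{"c":85,"d":58,"vrk":26}}
After op 3 (add /me/2 32): {"l":[80,9,99,73,12],"me":[49,32,32,30,4],"n":{"k":77,"m":27,"tey":19,"vyg":56},"wf":{"c":85,"d":58,"vrk":26}}
After op 4 (add /l/5 12): {"l":[80,9,99,73,12,12],"me":[49,32,32,30,4],"n":{"k":77,"m":27,"tey":19,"vyg":56},"wf":{"c":85,"d":58,"vrk":26}}
After op 5 (add /wf/mp 51): {"l":[80,9,99,73,12,12],"me":[49,32,32,30,4],"n":{"k":77,"m":27,"tey":19,"vyg":56},"wf":{"c":85,"d":58,"mp":51,"vrk":26}}
After op 6 (replace /l 54): {"l":54,"me":[49,32,32,30,4],"n":{"k":77,"m":27,"tey":19,"vyg":56},"wf":{"c":85,"d":58,"mp":51,"vrk":26}}
After op 7 (add /wf/vrk 21): {"l":54,"me":[49,32,32,30,4],"n":{"k":77,"m":27,"tey":19,"vyg":56},"wf":{"c":85,"d":58,"mp":51,"vrk":21}}
After op 8 (add /me/1 33): {"l":54,"me":[49,33,32,32,30,4],"n":{"k":77,"m":27,"tey":19,"vyg":56},"wf":{"c":85,"d":58,"mp":51,"vrk":21}}
After op 9 (add /wf/vrk 6): {"l":54,"me":[49,33,32,32,30,4],"n":{"k":77,"m":27,"tey":19,"vyg":56},"wf":{"c":85,"d":58,"mp":51,"vrk":6}}
After op 10 (replace /l 91): {"l":91,"me":[49,33,32,32,30,4],"n":{"k":77,"m":27,"tey":19,"vyg":56},"wf":{"c":85,"d":58,"mp":51,"vrk":6}}
After op 11 (replace /me/4 34): {"l":91,"me":[49,33,32,32,34,4],"n":{"k":77,"m":27,"tey":19,"vyg":56},"wf":{"c":85,"d":58,"mp":51,"vrk":6}}
After op 12 (add /n/b 10): {"l":91,"me":[49,33,32,32,34,4],"n":{"b":10,"k":77,"m":27,"tey":19,"vyg":56},"wf":{"c":85,"d":58,"mp":51,"vrk":6}}
After op 13 (add /wf/hln 95): {"l":91,"me":[49,33,32,32,34,4],"n":{"b":10,"k":77,"m":27,"tey":19,"vyg":56},"wf":{"c":85,"d":58,"hln":95,"mp":51,"vrk":6}}
After op 14 (remove /n/b): {"l":91,"me":[49,33,32,32,34,4],"n":{"k":77,"m":27,"tey":19,"vyg":56},"wf":{"c":85,"d":58,"hln":95,"mp":51,"vrk":6}}
After op 15 (add /wf/ojq 2): {"l":91,"me":[49,33,32,32,34,4],"n":{"k":77,"m":27,"tey":19,"vyg":56},"wf":{"c":85,"d":58,"hln":95,"mp":51,"ojq":2,"vrk":6}}
After op 16 (add /n/tst 96): {"l":91,"me":[49,33,32,32,34,4],"n":{"k":77,"m":27,"tey":19,"tst":96,"vyg":56},"wf":{"c":85,"d":58,"hln":95,"mp":51,"ojq":2,"vrk":6}}
After op 17 (replace /me/5 97): {"l":91,"me":[49,33,32,32,34,97],"n":{"k":77,"m":27,"tey":19,"tst":96,"vyg":56},"wf":{"c":85,"d":58,"hln":95,"mp":51,"ojq":2,"vrk":6}}
Size at path /me: 6

Answer: 6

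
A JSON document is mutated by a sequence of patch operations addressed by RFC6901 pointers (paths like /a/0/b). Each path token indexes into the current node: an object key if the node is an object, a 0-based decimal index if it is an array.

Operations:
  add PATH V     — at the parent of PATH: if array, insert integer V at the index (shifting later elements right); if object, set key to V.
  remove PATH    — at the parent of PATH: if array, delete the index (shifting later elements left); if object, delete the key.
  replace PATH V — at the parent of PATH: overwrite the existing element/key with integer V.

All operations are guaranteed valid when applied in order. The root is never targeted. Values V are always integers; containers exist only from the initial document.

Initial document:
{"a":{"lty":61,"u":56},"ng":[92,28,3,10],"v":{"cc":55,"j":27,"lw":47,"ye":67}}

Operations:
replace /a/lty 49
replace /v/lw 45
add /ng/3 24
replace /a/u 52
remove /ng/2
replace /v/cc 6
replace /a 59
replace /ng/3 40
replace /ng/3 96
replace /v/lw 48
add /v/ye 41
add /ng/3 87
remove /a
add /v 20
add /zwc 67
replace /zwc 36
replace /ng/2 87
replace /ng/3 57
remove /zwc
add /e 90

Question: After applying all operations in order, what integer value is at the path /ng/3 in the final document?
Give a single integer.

After op 1 (replace /a/lty 49): {"a":{"lty":49,"u":56},"ng":[92,28,3,10],"v":{"cc":55,"j":27,"lw":47,"ye":67}}
After op 2 (replace /v/lw 45): {"a":{"lty":49,"u":56},"ng":[92,28,3,10],"v":{"cc":55,"j":27,"lw":45,"ye":67}}
After op 3 (add /ng/3 24): {"a":{"lty":49,"u":56},"ng":[92,28,3,24,10],"v":{"cc":55,"j":27,"lw":45,"ye":67}}
After op 4 (replace /a/u 52): {"a":{"lty":49,"u":52},"ng":[92,28,3,24,10],"v":{"cc":55,"j":27,"lw":45,"ye":67}}
After op 5 (remove /ng/2): {"a":{"lty":49,"u":52},"ng":[92,28,24,10],"v":{"cc":55,"j":27,"lw":45,"ye":67}}
After op 6 (replace /v/cc 6): {"a":{"lty":49,"u":52},"ng":[92,28,24,10],"v":{"cc":6,"j":27,"lw":45,"ye":67}}
After op 7 (replace /a 59): {"a":59,"ng":[92,28,24,10],"v":{"cc":6,"j":27,"lw":45,"ye":67}}
After op 8 (replace /ng/3 40): {"a":59,"ng":[92,28,24,40],"v":{"cc":6,"j":27,"lw":45,"ye":67}}
After op 9 (replace /ng/3 96): {"a":59,"ng":[92,28,24,96],"v":{"cc":6,"j":27,"lw":45,"ye":67}}
After op 10 (replace /v/lw 48): {"a":59,"ng":[92,28,24,96],"v":{"cc":6,"j":27,"lw":48,"ye":67}}
After op 11 (add /v/ye 41): {"a":59,"ng":[92,28,24,96],"v":{"cc":6,"j":27,"lw":48,"ye":41}}
After op 12 (add /ng/3 87): {"a":59,"ng":[92,28,24,87,96],"v":{"cc":6,"j":27,"lw":48,"ye":41}}
After op 13 (remove /a): {"ng":[92,28,24,87,96],"v":{"cc":6,"j":27,"lw":48,"ye":41}}
After op 14 (add /v 20): {"ng":[92,28,24,87,96],"v":20}
After op 15 (add /zwc 67): {"ng":[92,28,24,87,96],"v":20,"zwc":67}
After op 16 (replace /zwc 36): {"ng":[92,28,24,87,96],"v":20,"zwc":36}
After op 17 (replace /ng/2 87): {"ng":[92,28,87,87,96],"v":20,"zwc":36}
After op 18 (replace /ng/3 57): {"ng":[92,28,87,57,96],"v":20,"zwc":36}
After op 19 (remove /zwc): {"ng":[92,28,87,57,96],"v":20}
After op 20 (add /e 90): {"e":90,"ng":[92,28,87,57,96],"v":20}
Value at /ng/3: 57

Answer: 57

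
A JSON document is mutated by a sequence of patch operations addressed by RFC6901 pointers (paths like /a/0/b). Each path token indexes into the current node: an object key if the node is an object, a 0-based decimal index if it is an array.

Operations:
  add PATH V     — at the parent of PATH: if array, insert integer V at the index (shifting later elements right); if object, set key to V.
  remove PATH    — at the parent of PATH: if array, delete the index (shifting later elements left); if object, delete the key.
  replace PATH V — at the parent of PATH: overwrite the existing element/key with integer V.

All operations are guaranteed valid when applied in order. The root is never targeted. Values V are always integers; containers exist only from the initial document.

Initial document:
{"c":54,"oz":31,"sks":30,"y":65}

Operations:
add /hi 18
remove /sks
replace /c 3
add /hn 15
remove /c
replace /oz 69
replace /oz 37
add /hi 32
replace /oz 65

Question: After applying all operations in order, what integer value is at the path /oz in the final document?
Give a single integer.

Answer: 65

Derivation:
After op 1 (add /hi 18): {"c":54,"hi":18,"oz":31,"sks":30,"y":65}
After op 2 (remove /sks): {"c":54,"hi":18,"oz":31,"y":65}
After op 3 (replace /c 3): {"c":3,"hi":18,"oz":31,"y":65}
After op 4 (add /hn 15): {"c":3,"hi":18,"hn":15,"oz":31,"y":65}
After op 5 (remove /c): {"hi":18,"hn":15,"oz":31,"y":65}
After op 6 (replace /oz 69): {"hi":18,"hn":15,"oz":69,"y":65}
After op 7 (replace /oz 37): {"hi":18,"hn":15,"oz":37,"y":65}
After op 8 (add /hi 32): {"hi":32,"hn":15,"oz":37,"y":65}
After op 9 (replace /oz 65): {"hi":32,"hn":15,"oz":65,"y":65}
Value at /oz: 65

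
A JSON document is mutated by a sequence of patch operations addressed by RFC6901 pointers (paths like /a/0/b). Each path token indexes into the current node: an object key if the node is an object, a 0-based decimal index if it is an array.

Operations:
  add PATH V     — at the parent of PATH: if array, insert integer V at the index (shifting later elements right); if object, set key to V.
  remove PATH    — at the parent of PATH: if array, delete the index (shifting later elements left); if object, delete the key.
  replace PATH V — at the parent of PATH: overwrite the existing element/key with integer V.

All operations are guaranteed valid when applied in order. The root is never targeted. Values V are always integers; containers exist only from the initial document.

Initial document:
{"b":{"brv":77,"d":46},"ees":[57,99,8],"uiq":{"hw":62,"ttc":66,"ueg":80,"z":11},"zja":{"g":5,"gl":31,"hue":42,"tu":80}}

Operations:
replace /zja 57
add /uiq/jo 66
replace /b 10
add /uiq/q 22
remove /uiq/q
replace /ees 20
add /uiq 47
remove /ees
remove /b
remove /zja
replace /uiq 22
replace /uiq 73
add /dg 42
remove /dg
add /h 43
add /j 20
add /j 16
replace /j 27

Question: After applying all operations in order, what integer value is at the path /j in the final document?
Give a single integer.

After op 1 (replace /zja 57): {"b":{"brv":77,"d":46},"ees":[57,99,8],"uiq":{"hw":62,"ttc":66,"ueg":80,"z":11},"zja":57}
After op 2 (add /uiq/jo 66): {"b":{"brv":77,"d":46},"ees":[57,99,8],"uiq":{"hw":62,"jo":66,"ttc":66,"ueg":80,"z":11},"zja":57}
After op 3 (replace /b 10): {"b":10,"ees":[57,99,8],"uiq":{"hw":62,"jo":66,"ttc":66,"ueg":80,"z":11},"zja":57}
After op 4 (add /uiq/q 22): {"b":10,"ees":[57,99,8],"uiq":{"hw":62,"jo":66,"q":22,"ttc":66,"ueg":80,"z":11},"zja":57}
After op 5 (remove /uiq/q): {"b":10,"ees":[57,99,8],"uiq":{"hw":62,"jo":66,"ttc":66,"ueg":80,"z":11},"zja":57}
After op 6 (replace /ees 20): {"b":10,"ees":20,"uiq":{"hw":62,"jo":66,"ttc":66,"ueg":80,"z":11},"zja":57}
After op 7 (add /uiq 47): {"b":10,"ees":20,"uiq":47,"zja":57}
After op 8 (remove /ees): {"b":10,"uiq":47,"zja":57}
After op 9 (remove /b): {"uiq":47,"zja":57}
After op 10 (remove /zja): {"uiq":47}
After op 11 (replace /uiq 22): {"uiq":22}
After op 12 (replace /uiq 73): {"uiq":73}
After op 13 (add /dg 42): {"dg":42,"uiq":73}
After op 14 (remove /dg): {"uiq":73}
After op 15 (add /h 43): {"h":43,"uiq":73}
After op 16 (add /j 20): {"h":43,"j":20,"uiq":73}
After op 17 (add /j 16): {"h":43,"j":16,"uiq":73}
After op 18 (replace /j 27): {"h":43,"j":27,"uiq":73}
Value at /j: 27

Answer: 27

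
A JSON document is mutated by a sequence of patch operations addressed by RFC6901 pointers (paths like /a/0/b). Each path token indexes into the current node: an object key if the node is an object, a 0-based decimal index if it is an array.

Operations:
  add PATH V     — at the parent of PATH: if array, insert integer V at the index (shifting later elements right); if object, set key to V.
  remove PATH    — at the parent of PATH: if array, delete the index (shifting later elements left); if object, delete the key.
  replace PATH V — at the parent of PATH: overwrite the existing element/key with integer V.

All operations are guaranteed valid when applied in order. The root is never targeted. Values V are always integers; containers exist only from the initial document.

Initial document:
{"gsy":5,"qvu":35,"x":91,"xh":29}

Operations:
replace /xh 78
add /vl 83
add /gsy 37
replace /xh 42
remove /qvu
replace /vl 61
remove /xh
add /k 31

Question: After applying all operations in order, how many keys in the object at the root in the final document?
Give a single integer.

After op 1 (replace /xh 78): {"gsy":5,"qvu":35,"x":91,"xh":78}
After op 2 (add /vl 83): {"gsy":5,"qvu":35,"vl":83,"x":91,"xh":78}
After op 3 (add /gsy 37): {"gsy":37,"qvu":35,"vl":83,"x":91,"xh":78}
After op 4 (replace /xh 42): {"gsy":37,"qvu":35,"vl":83,"x":91,"xh":42}
After op 5 (remove /qvu): {"gsy":37,"vl":83,"x":91,"xh":42}
After op 6 (replace /vl 61): {"gsy":37,"vl":61,"x":91,"xh":42}
After op 7 (remove /xh): {"gsy":37,"vl":61,"x":91}
After op 8 (add /k 31): {"gsy":37,"k":31,"vl":61,"x":91}
Size at the root: 4

Answer: 4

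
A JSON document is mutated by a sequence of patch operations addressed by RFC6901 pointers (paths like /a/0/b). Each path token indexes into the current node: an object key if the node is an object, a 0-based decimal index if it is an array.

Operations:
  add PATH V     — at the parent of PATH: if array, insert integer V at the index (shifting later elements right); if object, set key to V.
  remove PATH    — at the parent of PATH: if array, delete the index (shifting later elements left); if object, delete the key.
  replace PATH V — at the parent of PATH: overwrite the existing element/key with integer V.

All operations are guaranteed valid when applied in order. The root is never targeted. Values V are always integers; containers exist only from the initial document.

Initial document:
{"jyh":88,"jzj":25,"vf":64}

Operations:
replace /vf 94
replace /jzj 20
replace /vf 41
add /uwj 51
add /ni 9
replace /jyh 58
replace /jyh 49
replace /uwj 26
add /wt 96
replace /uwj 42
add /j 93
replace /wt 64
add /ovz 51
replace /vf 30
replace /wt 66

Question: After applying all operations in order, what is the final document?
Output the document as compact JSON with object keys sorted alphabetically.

Answer: {"j":93,"jyh":49,"jzj":20,"ni":9,"ovz":51,"uwj":42,"vf":30,"wt":66}

Derivation:
After op 1 (replace /vf 94): {"jyh":88,"jzj":25,"vf":94}
After op 2 (replace /jzj 20): {"jyh":88,"jzj":20,"vf":94}
After op 3 (replace /vf 41): {"jyh":88,"jzj":20,"vf":41}
After op 4 (add /uwj 51): {"jyh":88,"jzj":20,"uwj":51,"vf":41}
After op 5 (add /ni 9): {"jyh":88,"jzj":20,"ni":9,"uwj":51,"vf":41}
After op 6 (replace /jyh 58): {"jyh":58,"jzj":20,"ni":9,"uwj":51,"vf":41}
After op 7 (replace /jyh 49): {"jyh":49,"jzj":20,"ni":9,"uwj":51,"vf":41}
After op 8 (replace /uwj 26): {"jyh":49,"jzj":20,"ni":9,"uwj":26,"vf":41}
After op 9 (add /wt 96): {"jyh":49,"jzj":20,"ni":9,"uwj":26,"vf":41,"wt":96}
After op 10 (replace /uwj 42): {"jyh":49,"jzj":20,"ni":9,"uwj":42,"vf":41,"wt":96}
After op 11 (add /j 93): {"j":93,"jyh":49,"jzj":20,"ni":9,"uwj":42,"vf":41,"wt":96}
After op 12 (replace /wt 64): {"j":93,"jyh":49,"jzj":20,"ni":9,"uwj":42,"vf":41,"wt":64}
After op 13 (add /ovz 51): {"j":93,"jyh":49,"jzj":20,"ni":9,"ovz":51,"uwj":42,"vf":41,"wt":64}
After op 14 (replace /vf 30): {"j":93,"jyh":49,"jzj":20,"ni":9,"ovz":51,"uwj":42,"vf":30,"wt":64}
After op 15 (replace /wt 66): {"j":93,"jyh":49,"jzj":20,"ni":9,"ovz":51,"uwj":42,"vf":30,"wt":66}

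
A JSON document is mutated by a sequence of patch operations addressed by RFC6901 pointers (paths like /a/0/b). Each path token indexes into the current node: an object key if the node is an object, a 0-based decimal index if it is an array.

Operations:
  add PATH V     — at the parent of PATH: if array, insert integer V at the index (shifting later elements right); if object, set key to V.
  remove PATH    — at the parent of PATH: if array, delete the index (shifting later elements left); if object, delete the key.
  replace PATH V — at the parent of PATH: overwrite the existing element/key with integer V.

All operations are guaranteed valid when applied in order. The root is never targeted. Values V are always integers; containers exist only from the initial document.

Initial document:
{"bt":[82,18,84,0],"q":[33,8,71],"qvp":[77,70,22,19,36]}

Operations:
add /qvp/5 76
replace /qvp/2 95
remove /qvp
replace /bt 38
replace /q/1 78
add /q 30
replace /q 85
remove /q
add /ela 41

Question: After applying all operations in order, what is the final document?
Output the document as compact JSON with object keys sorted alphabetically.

After op 1 (add /qvp/5 76): {"bt":[82,18,84,0],"q":[33,8,71],"qvp":[77,70,22,19,36,76]}
After op 2 (replace /qvp/2 95): {"bt":[82,18,84,0],"q":[33,8,71],"qvp":[77,70,95,19,36,76]}
After op 3 (remove /qvp): {"bt":[82,18,84,0],"q":[33,8,71]}
After op 4 (replace /bt 38): {"bt":38,"q":[33,8,71]}
After op 5 (replace /q/1 78): {"bt":38,"q":[33,78,71]}
After op 6 (add /q 30): {"bt":38,"q":30}
After op 7 (replace /q 85): {"bt":38,"q":85}
After op 8 (remove /q): {"bt":38}
After op 9 (add /ela 41): {"bt":38,"ela":41}

Answer: {"bt":38,"ela":41}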